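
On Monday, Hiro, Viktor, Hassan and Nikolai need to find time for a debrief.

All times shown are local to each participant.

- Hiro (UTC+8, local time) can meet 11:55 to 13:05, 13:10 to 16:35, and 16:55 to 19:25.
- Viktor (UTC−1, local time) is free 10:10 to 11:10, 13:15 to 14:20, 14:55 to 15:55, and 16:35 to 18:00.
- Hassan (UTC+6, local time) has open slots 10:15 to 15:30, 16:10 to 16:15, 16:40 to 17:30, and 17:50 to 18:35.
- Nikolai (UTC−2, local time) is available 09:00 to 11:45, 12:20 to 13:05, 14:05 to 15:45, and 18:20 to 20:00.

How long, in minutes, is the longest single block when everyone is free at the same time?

Hiro → UTC: 03:55–05:05, 05:10–08:35, 08:55–11:25.
Viktor → UTC: 11:10–12:10, 14:15–15:20, 15:55–16:55, 17:35–19:00.
Hassan → UTC: 04:15–09:30, 10:10–10:15, 10:40–11:30, 11:50–12:35.
Nikolai → UTC: 11:00–13:45, 14:20–15:05, 16:05–17:45, 20:20–22:00.
Hiro ∩ Viktor: 11:10–11:25.
Hiro ∩ Viktor ∩ Hassan: 11:10–11:25.
Hiro ∩ Viktor ∩ Hassan ∩ Nikolai: 11:10–11:25.
Single common window of 15 minutes.

15 minutes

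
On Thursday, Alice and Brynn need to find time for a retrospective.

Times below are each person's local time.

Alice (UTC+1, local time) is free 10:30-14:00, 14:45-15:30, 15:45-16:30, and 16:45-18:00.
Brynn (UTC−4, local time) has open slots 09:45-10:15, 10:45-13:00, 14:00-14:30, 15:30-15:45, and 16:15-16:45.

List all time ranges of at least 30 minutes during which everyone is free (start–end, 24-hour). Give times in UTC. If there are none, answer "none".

Alice → UTC: 09:30–13:00, 13:45–14:30, 14:45–15:30, 15:45–17:00.
Brynn → UTC: 13:45–14:15, 14:45–17:00, 18:00–18:30, 19:30–19:45, 20:15–20:45.
Alice ∩ Brynn: 13:45–14:15, 14:45–15:30, 15:45–17:00.
Windows ≥ 30 min: 13:45–14:15, 14:45–15:30, 15:45–17:00.

13:45–14:15, 14:45–15:30, 15:45–17:00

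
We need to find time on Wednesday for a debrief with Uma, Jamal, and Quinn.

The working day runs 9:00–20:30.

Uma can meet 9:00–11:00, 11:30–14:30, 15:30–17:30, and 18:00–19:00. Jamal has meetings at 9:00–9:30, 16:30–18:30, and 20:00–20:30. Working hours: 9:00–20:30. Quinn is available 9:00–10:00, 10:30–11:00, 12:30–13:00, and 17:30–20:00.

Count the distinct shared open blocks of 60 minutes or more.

0

Jamal free within 09:00–20:30: 09:30–16:30, 18:30–20:00.
Uma ∩ Jamal: 09:30–11:00, 11:30–14:30, 15:30–16:30, 18:30–19:00.
Uma ∩ Jamal ∩ Quinn: 09:30–10:00, 10:30–11:00, 12:30–13:00, 18:30–19:00.
Windows ≥ 60 min: (none).
That's 0 windows.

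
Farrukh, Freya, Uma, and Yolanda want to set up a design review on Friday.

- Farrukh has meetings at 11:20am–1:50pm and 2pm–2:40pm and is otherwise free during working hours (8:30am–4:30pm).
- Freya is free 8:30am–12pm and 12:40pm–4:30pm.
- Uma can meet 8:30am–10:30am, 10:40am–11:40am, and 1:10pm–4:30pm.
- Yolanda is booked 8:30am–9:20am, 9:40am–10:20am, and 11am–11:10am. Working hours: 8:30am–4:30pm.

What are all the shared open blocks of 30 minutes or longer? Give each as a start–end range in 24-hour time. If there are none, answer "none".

Farrukh free within 08:30–16:30: 08:30–11:20, 13:50–14:00, 14:40–16:30.
Yolanda free within 08:30–16:30: 09:20–09:40, 10:20–11:00, 11:10–16:30.
Farrukh ∩ Freya: 08:30–11:20, 13:50–14:00, 14:40–16:30.
Farrukh ∩ Freya ∩ Uma: 08:30–10:30, 10:40–11:20, 13:50–14:00, 14:40–16:30.
Farrukh ∩ Freya ∩ Uma ∩ Yolanda: 09:20–09:40, 10:20–10:30, 10:40–11:00, 11:10–11:20, 13:50–14:00, 14:40–16:30.
Windows ≥ 30 min: 14:40–16:30.

14:40–16:30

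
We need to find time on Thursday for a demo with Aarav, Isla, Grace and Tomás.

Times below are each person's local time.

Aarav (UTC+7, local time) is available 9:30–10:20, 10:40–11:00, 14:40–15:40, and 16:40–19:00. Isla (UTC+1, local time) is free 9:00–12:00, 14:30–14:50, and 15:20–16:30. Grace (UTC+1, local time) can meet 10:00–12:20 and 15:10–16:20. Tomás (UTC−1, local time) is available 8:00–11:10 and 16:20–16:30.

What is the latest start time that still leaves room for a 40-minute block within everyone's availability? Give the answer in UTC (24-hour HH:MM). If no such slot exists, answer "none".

10:20

Aarav → UTC: 02:30–03:20, 03:40–04:00, 07:40–08:40, 09:40–12:00.
Isla → UTC: 08:00–11:00, 13:30–13:50, 14:20–15:30.
Grace → UTC: 09:00–11:20, 14:10–15:20.
Tomás → UTC: 09:00–12:10, 17:20–17:30.
Aarav ∩ Isla: 08:00–08:40, 09:40–11:00.
Aarav ∩ Isla ∩ Grace: 09:40–11:00.
Aarav ∩ Isla ∩ Grace ∩ Tomás: 09:40–11:00.
Windows ≥ 40 min: 09:40–11:00.
Latest start in the last window 09:40–11:00 is 11:00 − 40 min = 10:20.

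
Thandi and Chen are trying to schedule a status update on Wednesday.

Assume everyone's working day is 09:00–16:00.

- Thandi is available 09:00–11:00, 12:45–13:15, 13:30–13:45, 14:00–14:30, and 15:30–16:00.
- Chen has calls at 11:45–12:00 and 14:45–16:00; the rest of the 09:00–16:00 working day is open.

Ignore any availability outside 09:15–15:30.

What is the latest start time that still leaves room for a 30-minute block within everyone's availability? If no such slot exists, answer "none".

14:00

Chen free within 09:00–16:00: 09:00–11:45, 12:00–14:45.
Thandi ∩ Chen: 09:00–11:00, 12:45–13:15, 13:30–13:45, 14:00–14:30.
Restricted to 09:15–15:30: 09:15–11:00, 12:45–13:15, 13:30–13:45, 14:00–14:30.
Windows ≥ 30 min: 09:15–11:00, 12:45–13:15, 14:00–14:30.
Latest start in the last window 14:00–14:30 is 14:30 − 30 min = 14:00.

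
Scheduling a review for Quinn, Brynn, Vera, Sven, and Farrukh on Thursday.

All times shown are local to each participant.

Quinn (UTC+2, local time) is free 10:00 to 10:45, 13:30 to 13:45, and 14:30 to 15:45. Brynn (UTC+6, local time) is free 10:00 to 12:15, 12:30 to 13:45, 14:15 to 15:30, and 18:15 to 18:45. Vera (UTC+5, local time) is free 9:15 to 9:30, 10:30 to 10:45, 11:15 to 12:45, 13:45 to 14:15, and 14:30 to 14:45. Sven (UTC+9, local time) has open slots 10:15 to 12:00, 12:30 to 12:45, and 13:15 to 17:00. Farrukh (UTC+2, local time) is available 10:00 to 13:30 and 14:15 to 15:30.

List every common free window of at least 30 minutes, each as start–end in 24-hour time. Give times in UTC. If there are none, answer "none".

Quinn → UTC: 08:00–08:45, 11:30–11:45, 12:30–13:45.
Brynn → UTC: 04:00–06:15, 06:30–07:45, 08:15–09:30, 12:15–12:45.
Vera → UTC: 04:15–04:30, 05:30–05:45, 06:15–07:45, 08:45–09:15, 09:30–09:45.
Sven → UTC: 01:15–03:00, 03:30–03:45, 04:15–08:00.
Farrukh → UTC: 08:00–11:30, 12:15–13:30.
Quinn ∩ Brynn: 08:15–08:45, 12:30–12:45.
Quinn ∩ Brynn ∩ Vera: (none).
Quinn ∩ Brynn ∩ Vera ∩ Sven: (none).
Quinn ∩ Brynn ∩ Vera ∩ Sven ∩ Farrukh: (none).
Windows ≥ 30 min: (none).

none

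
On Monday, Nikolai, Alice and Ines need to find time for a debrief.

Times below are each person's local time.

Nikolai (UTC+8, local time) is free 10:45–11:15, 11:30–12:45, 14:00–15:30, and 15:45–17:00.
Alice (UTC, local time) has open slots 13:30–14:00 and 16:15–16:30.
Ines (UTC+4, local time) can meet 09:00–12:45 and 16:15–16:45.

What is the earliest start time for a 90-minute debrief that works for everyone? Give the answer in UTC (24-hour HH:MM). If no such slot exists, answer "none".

none

Nikolai → UTC: 02:45–03:15, 03:30–04:45, 06:00–07:30, 07:45–09:00.
Alice → UTC: 13:30–14:00, 16:15–16:30.
Ines → UTC: 05:00–08:45, 12:15–12:45.
Nikolai ∩ Alice: (none).
Nikolai ∩ Alice ∩ Ines: (none).
Windows ≥ 90 min: (none).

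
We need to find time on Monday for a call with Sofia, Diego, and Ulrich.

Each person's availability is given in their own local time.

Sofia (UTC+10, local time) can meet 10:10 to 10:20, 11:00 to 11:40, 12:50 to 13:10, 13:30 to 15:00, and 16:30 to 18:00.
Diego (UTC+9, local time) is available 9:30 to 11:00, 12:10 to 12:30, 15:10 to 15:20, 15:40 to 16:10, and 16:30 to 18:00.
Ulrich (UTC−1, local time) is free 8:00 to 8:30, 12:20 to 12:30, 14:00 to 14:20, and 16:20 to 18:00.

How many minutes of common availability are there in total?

Sofia → UTC: 00:10–00:20, 01:00–01:40, 02:50–03:10, 03:30–05:00, 06:30–08:00.
Diego → UTC: 00:30–02:00, 03:10–03:30, 06:10–06:20, 06:40–07:10, 07:30–09:00.
Ulrich → UTC: 09:00–09:30, 13:20–13:30, 15:00–15:20, 17:20–19:00.
Sofia ∩ Diego: 01:00–01:40, 06:40–07:10, 07:30–08:00.
Sofia ∩ Diego ∩ Ulrich: (none).
Total common minutes: 0.

0 minutes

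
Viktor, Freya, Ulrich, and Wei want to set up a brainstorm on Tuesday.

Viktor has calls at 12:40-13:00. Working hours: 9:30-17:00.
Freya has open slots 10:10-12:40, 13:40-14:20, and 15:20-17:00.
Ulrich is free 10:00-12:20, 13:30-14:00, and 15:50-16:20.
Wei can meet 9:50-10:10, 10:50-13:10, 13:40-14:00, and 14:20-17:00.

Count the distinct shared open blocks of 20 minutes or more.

Viktor free within 09:30–17:00: 09:30–12:40, 13:00–17:00.
Viktor ∩ Freya: 10:10–12:40, 13:40–14:20, 15:20–17:00.
Viktor ∩ Freya ∩ Ulrich: 10:10–12:20, 13:40–14:00, 15:50–16:20.
Viktor ∩ Freya ∩ Ulrich ∩ Wei: 10:50–12:20, 13:40–14:00, 15:50–16:20.
Windows ≥ 20 min: 10:50–12:20, 13:40–14:00, 15:50–16:20.
That's 3 windows.

3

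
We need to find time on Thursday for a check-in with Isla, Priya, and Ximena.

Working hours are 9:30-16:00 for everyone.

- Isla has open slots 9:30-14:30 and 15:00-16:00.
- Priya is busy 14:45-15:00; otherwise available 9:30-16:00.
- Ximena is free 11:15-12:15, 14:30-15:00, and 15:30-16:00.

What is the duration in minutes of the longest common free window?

Priya free within 09:30–16:00: 09:30–14:45, 15:00–16:00.
Isla ∩ Priya: 09:30–14:30, 15:00–16:00.
Isla ∩ Priya ∩ Ximena: 11:15–12:15, 15:30–16:00.
Common window lengths: 60, 30 min; longest is 60.

60 minutes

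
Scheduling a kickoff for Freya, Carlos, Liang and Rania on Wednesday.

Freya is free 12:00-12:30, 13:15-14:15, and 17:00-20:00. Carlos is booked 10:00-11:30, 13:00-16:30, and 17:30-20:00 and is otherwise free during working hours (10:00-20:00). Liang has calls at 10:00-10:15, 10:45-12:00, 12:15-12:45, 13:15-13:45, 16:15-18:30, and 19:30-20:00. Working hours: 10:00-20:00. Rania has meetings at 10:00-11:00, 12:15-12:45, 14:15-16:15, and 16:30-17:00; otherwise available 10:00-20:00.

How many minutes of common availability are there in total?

Carlos free within 10:00–20:00: 11:30–13:00, 16:30–17:30.
Liang free within 10:00–20:00: 10:15–10:45, 12:00–12:15, 12:45–13:15, 13:45–16:15, 18:30–19:30.
Rania free within 10:00–20:00: 11:00–12:15, 12:45–14:15, 16:15–16:30, 17:00–20:00.
Freya ∩ Carlos: 12:00–12:30, 17:00–17:30.
Freya ∩ Carlos ∩ Liang: 12:00–12:15.
Freya ∩ Carlos ∩ Liang ∩ Rania: 12:00–12:15.
Total common minutes: 15.

15 minutes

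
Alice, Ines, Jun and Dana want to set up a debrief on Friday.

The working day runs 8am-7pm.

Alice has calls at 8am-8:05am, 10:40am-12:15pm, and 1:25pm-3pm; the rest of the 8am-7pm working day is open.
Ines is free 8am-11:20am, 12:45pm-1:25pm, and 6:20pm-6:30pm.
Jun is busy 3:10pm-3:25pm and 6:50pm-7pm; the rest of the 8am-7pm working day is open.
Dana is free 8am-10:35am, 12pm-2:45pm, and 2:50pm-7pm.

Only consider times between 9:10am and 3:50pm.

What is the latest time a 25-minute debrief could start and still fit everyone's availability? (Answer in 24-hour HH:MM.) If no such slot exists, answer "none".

Alice free within 08:00–19:00: 08:05–10:40, 12:15–13:25, 15:00–19:00.
Jun free within 08:00–19:00: 08:00–15:10, 15:25–18:50.
Alice ∩ Ines: 08:05–10:40, 12:45–13:25, 18:20–18:30.
Alice ∩ Ines ∩ Jun: 08:05–10:40, 12:45–13:25, 18:20–18:30.
Alice ∩ Ines ∩ Jun ∩ Dana: 08:05–10:35, 12:45–13:25, 18:20–18:30.
Restricted to 09:10–15:50: 09:10–10:35, 12:45–13:25.
Windows ≥ 25 min: 09:10–10:35, 12:45–13:25.
Latest start in the last window 12:45–13:25 is 13:25 − 25 min = 13:00.

13:00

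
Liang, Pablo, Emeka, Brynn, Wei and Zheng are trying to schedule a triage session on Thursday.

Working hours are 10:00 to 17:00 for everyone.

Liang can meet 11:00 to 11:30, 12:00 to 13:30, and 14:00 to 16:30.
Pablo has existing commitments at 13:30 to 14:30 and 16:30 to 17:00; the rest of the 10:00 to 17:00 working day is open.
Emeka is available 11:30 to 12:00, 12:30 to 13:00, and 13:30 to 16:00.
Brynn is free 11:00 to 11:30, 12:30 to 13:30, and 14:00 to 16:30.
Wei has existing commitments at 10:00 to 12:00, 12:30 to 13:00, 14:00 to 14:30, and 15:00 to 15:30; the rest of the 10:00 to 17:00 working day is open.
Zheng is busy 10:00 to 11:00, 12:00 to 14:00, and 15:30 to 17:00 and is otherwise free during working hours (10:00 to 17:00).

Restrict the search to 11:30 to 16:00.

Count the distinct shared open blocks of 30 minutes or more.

1

Pablo free within 10:00–17:00: 10:00–13:30, 14:30–16:30.
Wei free within 10:00–17:00: 12:00–12:30, 13:00–14:00, 14:30–15:00, 15:30–17:00.
Zheng free within 10:00–17:00: 11:00–12:00, 14:00–15:30.
Liang ∩ Pablo: 11:00–11:30, 12:00–13:30, 14:30–16:30.
Liang ∩ Pablo ∩ Emeka: 12:30–13:00, 14:30–16:00.
Liang ∩ Pablo ∩ Emeka ∩ Brynn: 12:30–13:00, 14:30–16:00.
Liang ∩ Pablo ∩ Emeka ∩ Brynn ∩ Wei: 14:30–15:00, 15:30–16:00.
Liang ∩ Pablo ∩ Emeka ∩ Brynn ∩ Wei ∩ Zheng: 14:30–15:00.
Restricted to 11:30–16:00: 14:30–15:00.
Windows ≥ 30 min: 14:30–15:00.
That's 1 window.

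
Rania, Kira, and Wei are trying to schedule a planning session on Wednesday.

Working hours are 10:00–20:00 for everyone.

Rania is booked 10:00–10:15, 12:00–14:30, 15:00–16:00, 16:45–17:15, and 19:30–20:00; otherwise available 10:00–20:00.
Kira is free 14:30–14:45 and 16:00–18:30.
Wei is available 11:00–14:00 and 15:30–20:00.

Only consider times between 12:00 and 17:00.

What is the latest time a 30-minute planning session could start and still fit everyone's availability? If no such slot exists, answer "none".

Rania free within 10:00–20:00: 10:15–12:00, 14:30–15:00, 16:00–16:45, 17:15–19:30.
Rania ∩ Kira: 14:30–14:45, 16:00–16:45, 17:15–18:30.
Rania ∩ Kira ∩ Wei: 16:00–16:45, 17:15–18:30.
Restricted to 12:00–17:00: 16:00–16:45.
Windows ≥ 30 min: 16:00–16:45.
Latest start in the last window 16:00–16:45 is 16:45 − 30 min = 16:15.

16:15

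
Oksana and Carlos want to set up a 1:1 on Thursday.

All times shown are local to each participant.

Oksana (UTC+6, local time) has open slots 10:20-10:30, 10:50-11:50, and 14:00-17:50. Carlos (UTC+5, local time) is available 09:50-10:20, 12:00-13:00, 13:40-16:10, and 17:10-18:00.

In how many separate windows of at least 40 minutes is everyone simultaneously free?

Oksana → UTC: 04:20–04:30, 04:50–05:50, 08:00–11:50.
Carlos → UTC: 04:50–05:20, 07:00–08:00, 08:40–11:10, 12:10–13:00.
Oksana ∩ Carlos: 04:50–05:20, 08:40–11:10.
Windows ≥ 40 min: 08:40–11:10.
That's 1 window.

1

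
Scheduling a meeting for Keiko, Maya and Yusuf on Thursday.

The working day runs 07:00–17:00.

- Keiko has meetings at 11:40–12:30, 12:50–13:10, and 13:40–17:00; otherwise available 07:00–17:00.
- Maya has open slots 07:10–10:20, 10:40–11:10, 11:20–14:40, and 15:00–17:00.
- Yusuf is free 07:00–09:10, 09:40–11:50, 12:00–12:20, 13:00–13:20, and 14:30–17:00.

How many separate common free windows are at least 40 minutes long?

Keiko free within 07:00–17:00: 07:00–11:40, 12:30–12:50, 13:10–13:40.
Keiko ∩ Maya: 07:10–10:20, 10:40–11:10, 11:20–11:40, 12:30–12:50, 13:10–13:40.
Keiko ∩ Maya ∩ Yusuf: 07:10–09:10, 09:40–10:20, 10:40–11:10, 11:20–11:40, 13:10–13:20.
Windows ≥ 40 min: 07:10–09:10, 09:40–10:20.
That's 2 windows.

2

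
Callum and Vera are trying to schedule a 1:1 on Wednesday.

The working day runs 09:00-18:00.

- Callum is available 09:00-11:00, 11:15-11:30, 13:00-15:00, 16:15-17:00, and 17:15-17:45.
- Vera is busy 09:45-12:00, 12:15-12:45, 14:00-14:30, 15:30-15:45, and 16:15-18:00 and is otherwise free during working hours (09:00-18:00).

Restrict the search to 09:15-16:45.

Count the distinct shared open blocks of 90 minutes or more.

0

Vera free within 09:00–18:00: 09:00–09:45, 12:00–12:15, 12:45–14:00, 14:30–15:30, 15:45–16:15.
Callum ∩ Vera: 09:00–09:45, 13:00–14:00, 14:30–15:00.
Restricted to 09:15–16:45: 09:15–09:45, 13:00–14:00, 14:30–15:00.
Windows ≥ 90 min: (none).
That's 0 windows.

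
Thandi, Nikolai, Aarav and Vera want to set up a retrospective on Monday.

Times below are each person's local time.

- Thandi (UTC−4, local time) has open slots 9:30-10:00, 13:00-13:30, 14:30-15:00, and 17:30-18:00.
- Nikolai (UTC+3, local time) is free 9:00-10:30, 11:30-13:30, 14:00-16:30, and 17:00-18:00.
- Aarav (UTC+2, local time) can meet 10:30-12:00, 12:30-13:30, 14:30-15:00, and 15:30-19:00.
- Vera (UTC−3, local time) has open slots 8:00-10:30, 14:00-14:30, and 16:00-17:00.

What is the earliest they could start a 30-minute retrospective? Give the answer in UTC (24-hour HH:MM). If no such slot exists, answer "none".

Thandi → UTC: 13:30–14:00, 17:00–17:30, 18:30–19:00, 21:30–22:00.
Nikolai → UTC: 06:00–07:30, 08:30–10:30, 11:00–13:30, 14:00–15:00.
Aarav → UTC: 08:30–10:00, 10:30–11:30, 12:30–13:00, 13:30–17:00.
Vera → UTC: 11:00–13:30, 17:00–17:30, 19:00–20:00.
Thandi ∩ Nikolai: (none).
Thandi ∩ Nikolai ∩ Aarav: (none).
Thandi ∩ Nikolai ∩ Aarav ∩ Vera: (none).
Windows ≥ 30 min: (none).

none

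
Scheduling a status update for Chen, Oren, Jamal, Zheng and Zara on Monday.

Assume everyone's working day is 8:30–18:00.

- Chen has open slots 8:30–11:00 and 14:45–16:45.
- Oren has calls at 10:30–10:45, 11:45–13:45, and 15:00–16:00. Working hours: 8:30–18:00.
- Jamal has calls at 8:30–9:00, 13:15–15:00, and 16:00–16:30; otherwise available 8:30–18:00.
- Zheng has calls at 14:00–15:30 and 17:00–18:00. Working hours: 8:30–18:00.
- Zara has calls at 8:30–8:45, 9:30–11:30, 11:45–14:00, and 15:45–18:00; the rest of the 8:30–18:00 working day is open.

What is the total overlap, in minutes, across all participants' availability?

30 minutes

Oren free within 08:30–18:00: 08:30–10:30, 10:45–11:45, 13:45–15:00, 16:00–18:00.
Jamal free within 08:30–18:00: 09:00–13:15, 15:00–16:00, 16:30–18:00.
Zheng free within 08:30–18:00: 08:30–14:00, 15:30–17:00.
Zara free within 08:30–18:00: 08:45–09:30, 11:30–11:45, 14:00–15:45.
Chen ∩ Oren: 08:30–10:30, 10:45–11:00, 14:45–15:00, 16:00–16:45.
Chen ∩ Oren ∩ Jamal: 09:00–10:30, 10:45–11:00, 16:30–16:45.
Chen ∩ Oren ∩ Jamal ∩ Zheng: 09:00–10:30, 10:45–11:00, 16:30–16:45.
Chen ∩ Oren ∩ Jamal ∩ Zheng ∩ Zara: 09:00–09:30.
Total common minutes: 30.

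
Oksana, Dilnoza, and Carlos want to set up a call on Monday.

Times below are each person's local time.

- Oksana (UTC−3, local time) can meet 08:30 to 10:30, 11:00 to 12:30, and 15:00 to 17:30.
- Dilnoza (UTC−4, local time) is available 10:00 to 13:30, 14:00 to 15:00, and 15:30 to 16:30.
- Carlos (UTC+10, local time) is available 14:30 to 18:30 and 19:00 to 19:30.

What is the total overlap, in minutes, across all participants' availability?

0 minutes

Oksana → UTC: 11:30–13:30, 14:00–15:30, 18:00–20:30.
Dilnoza → UTC: 14:00–17:30, 18:00–19:00, 19:30–20:30.
Carlos → UTC: 04:30–08:30, 09:00–09:30.
Oksana ∩ Dilnoza: 14:00–15:30, 18:00–19:00, 19:30–20:30.
Oksana ∩ Dilnoza ∩ Carlos: (none).
Total common minutes: 0.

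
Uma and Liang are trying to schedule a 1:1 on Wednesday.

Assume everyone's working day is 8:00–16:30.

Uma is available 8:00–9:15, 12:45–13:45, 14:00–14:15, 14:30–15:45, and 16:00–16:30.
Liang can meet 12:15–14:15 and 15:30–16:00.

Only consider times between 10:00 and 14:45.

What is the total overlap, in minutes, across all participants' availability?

75 minutes

Uma ∩ Liang: 12:45–13:45, 14:00–14:15, 15:30–15:45.
Restricted to 10:00–14:45: 12:45–13:45, 14:00–14:15.
Total common minutes: 60 + 15 = 75.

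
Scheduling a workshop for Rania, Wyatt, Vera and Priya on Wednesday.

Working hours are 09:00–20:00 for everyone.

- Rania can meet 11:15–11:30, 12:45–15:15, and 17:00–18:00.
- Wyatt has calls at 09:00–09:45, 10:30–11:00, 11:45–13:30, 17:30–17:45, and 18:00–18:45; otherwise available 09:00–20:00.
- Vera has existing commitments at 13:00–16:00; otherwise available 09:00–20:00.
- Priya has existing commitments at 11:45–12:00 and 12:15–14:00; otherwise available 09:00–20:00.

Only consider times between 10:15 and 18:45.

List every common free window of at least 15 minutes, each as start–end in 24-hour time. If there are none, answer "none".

Wyatt free within 09:00–20:00: 09:45–10:30, 11:00–11:45, 13:30–17:30, 17:45–18:00, 18:45–20:00.
Vera free within 09:00–20:00: 09:00–13:00, 16:00–20:00.
Priya free within 09:00–20:00: 09:00–11:45, 12:00–12:15, 14:00–20:00.
Rania ∩ Wyatt: 11:15–11:30, 13:30–15:15, 17:00–17:30, 17:45–18:00.
Rania ∩ Wyatt ∩ Vera: 11:15–11:30, 17:00–17:30, 17:45–18:00.
Rania ∩ Wyatt ∩ Vera ∩ Priya: 11:15–11:30, 17:00–17:30, 17:45–18:00.
Restricted to 10:15–18:45: 11:15–11:30, 17:00–17:30, 17:45–18:00.
Windows ≥ 15 min: 11:15–11:30, 17:00–17:30, 17:45–18:00.

11:15–11:30, 17:00–17:30, 17:45–18:00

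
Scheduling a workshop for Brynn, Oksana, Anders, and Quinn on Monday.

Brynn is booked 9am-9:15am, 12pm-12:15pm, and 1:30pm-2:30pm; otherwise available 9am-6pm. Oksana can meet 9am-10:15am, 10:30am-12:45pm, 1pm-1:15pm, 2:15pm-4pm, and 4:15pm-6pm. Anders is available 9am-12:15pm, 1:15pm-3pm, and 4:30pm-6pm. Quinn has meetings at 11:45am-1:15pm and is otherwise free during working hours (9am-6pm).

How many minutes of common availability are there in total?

Brynn free within 09:00–18:00: 09:15–12:00, 12:15–13:30, 14:30–18:00.
Quinn free within 09:00–18:00: 09:00–11:45, 13:15–18:00.
Brynn ∩ Oksana: 09:15–10:15, 10:30–12:00, 12:15–12:45, 13:00–13:15, 14:30–16:00, 16:15–18:00.
Brynn ∩ Oksana ∩ Anders: 09:15–10:15, 10:30–12:00, 14:30–15:00, 16:30–18:00.
Brynn ∩ Oksana ∩ Anders ∩ Quinn: 09:15–10:15, 10:30–11:45, 14:30–15:00, 16:30–18:00.
Total common minutes: 60 + 75 + 30 + 90 = 255.

255 minutes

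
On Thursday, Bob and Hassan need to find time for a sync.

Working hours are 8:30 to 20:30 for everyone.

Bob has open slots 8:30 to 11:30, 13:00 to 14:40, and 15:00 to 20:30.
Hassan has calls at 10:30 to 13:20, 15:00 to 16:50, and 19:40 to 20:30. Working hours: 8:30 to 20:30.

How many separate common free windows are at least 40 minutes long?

3

Hassan free within 08:30–20:30: 08:30–10:30, 13:20–15:00, 16:50–19:40.
Bob ∩ Hassan: 08:30–10:30, 13:20–14:40, 16:50–19:40.
Windows ≥ 40 min: 08:30–10:30, 13:20–14:40, 16:50–19:40.
That's 3 windows.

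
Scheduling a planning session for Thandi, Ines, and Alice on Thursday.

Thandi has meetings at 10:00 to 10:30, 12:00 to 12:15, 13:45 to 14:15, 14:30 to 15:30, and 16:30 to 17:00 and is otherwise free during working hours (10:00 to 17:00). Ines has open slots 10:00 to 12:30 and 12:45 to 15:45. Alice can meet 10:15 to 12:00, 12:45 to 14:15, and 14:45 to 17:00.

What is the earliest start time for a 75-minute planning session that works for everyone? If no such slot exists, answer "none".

Thandi free within 10:00–17:00: 10:30–12:00, 12:15–13:45, 14:15–14:30, 15:30–16:30.
Thandi ∩ Ines: 10:30–12:00, 12:15–12:30, 12:45–13:45, 14:15–14:30, 15:30–15:45.
Thandi ∩ Ines ∩ Alice: 10:30–12:00, 12:45–13:45, 15:30–15:45.
Windows ≥ 75 min: 10:30–12:00.
Earliest such window starts at 10:30.

10:30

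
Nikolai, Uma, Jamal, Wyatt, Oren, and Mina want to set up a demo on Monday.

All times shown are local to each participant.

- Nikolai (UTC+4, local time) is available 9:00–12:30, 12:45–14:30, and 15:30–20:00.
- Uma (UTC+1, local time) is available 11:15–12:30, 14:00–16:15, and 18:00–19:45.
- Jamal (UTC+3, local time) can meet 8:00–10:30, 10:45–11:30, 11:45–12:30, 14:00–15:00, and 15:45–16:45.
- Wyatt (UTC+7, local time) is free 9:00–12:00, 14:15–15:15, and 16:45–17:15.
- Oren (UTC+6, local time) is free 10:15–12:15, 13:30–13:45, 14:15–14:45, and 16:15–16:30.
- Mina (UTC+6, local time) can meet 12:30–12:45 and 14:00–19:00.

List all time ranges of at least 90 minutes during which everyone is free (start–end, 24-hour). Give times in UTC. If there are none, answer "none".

Nikolai → UTC: 05:00–08:30, 08:45–10:30, 11:30–16:00.
Uma → UTC: 10:15–11:30, 13:00–15:15, 17:00–18:45.
Jamal → UTC: 05:00–07:30, 07:45–08:30, 08:45–09:30, 11:00–12:00, 12:45–13:45.
Wyatt → UTC: 02:00–05:00, 07:15–08:15, 09:45–10:15.
Oren → UTC: 04:15–06:15, 07:30–07:45, 08:15–08:45, 10:15–10:30.
Mina → UTC: 06:30–06:45, 08:00–13:00.
Nikolai ∩ Uma: 10:15–10:30, 13:00–15:15.
Nikolai ∩ Uma ∩ Jamal: 13:00–13:45.
Nikolai ∩ Uma ∩ Jamal ∩ Wyatt: (none).
Nikolai ∩ Uma ∩ Jamal ∩ Wyatt ∩ Oren: (none).
Nikolai ∩ Uma ∩ Jamal ∩ Wyatt ∩ Oren ∩ Mina: (none).
Windows ≥ 90 min: (none).

none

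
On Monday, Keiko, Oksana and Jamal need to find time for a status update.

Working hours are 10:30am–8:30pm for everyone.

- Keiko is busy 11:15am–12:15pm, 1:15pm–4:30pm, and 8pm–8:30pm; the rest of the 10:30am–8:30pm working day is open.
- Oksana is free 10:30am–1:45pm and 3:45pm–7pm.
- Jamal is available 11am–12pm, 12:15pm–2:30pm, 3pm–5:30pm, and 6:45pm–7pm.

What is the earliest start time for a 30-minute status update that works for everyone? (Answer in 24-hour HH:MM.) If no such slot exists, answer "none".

Keiko free within 10:30–20:30: 10:30–11:15, 12:15–13:15, 16:30–20:00.
Keiko ∩ Oksana: 10:30–11:15, 12:15–13:15, 16:30–19:00.
Keiko ∩ Oksana ∩ Jamal: 11:00–11:15, 12:15–13:15, 16:30–17:30, 18:45–19:00.
Windows ≥ 30 min: 12:15–13:15, 16:30–17:30.
Earliest such window starts at 12:15.

12:15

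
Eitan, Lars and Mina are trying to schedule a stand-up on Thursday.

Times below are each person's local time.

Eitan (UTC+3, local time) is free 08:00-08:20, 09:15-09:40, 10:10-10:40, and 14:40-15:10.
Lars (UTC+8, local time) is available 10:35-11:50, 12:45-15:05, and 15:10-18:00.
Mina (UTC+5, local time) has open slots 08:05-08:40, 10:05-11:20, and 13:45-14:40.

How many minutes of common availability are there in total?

Eitan → UTC: 05:00–05:20, 06:15–06:40, 07:10–07:40, 11:40–12:10.
Lars → UTC: 02:35–03:50, 04:45–07:05, 07:10–10:00.
Mina → UTC: 03:05–03:40, 05:05–06:20, 08:45–09:40.
Eitan ∩ Lars: 05:00–05:20, 06:15–06:40, 07:10–07:40.
Eitan ∩ Lars ∩ Mina: 05:05–05:20, 06:15–06:20.
Total common minutes: 15 + 5 = 20.

20 minutes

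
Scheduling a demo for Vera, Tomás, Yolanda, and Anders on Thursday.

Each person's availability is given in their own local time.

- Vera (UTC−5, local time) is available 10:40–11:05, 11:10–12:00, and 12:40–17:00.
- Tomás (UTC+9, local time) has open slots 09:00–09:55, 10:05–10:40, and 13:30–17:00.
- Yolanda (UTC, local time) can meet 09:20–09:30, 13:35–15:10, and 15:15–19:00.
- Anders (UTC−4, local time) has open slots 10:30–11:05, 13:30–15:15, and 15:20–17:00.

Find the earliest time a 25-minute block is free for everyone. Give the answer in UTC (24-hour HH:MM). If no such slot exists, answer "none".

Vera → UTC: 15:40–16:05, 16:10–17:00, 17:40–22:00.
Tomás → UTC: 00:00–00:55, 01:05–01:40, 04:30–08:00.
Yolanda → UTC: 09:20–09:30, 13:35–15:10, 15:15–19:00.
Anders → UTC: 14:30–15:05, 17:30–19:15, 19:20–21:00.
Vera ∩ Tomás: (none).
Vera ∩ Tomás ∩ Yolanda: (none).
Vera ∩ Tomás ∩ Yolanda ∩ Anders: (none).
Windows ≥ 25 min: (none).

none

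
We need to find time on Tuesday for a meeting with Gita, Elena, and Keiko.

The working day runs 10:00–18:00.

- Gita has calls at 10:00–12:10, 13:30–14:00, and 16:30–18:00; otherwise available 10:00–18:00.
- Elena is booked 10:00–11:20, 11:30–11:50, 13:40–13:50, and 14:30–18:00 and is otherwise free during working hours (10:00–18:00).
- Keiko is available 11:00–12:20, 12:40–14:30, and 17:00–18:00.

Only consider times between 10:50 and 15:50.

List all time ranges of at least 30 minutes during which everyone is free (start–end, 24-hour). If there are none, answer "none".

12:40–13:30, 14:00–14:30

Gita free within 10:00–18:00: 12:10–13:30, 14:00–16:30.
Elena free within 10:00–18:00: 11:20–11:30, 11:50–13:40, 13:50–14:30.
Gita ∩ Elena: 12:10–13:30, 14:00–14:30.
Gita ∩ Elena ∩ Keiko: 12:10–12:20, 12:40–13:30, 14:00–14:30.
Restricted to 10:50–15:50: 12:10–12:20, 12:40–13:30, 14:00–14:30.
Windows ≥ 30 min: 12:40–13:30, 14:00–14:30.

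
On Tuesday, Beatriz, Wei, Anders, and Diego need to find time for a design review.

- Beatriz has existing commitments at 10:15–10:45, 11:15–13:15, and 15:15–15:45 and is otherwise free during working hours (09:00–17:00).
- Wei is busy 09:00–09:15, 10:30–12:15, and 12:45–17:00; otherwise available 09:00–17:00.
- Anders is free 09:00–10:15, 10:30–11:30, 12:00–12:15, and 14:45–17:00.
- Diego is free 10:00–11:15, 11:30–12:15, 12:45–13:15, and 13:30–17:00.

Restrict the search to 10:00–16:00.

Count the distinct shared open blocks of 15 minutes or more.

1

Beatriz free within 09:00–17:00: 09:00–10:15, 10:45–11:15, 13:15–15:15, 15:45–17:00.
Wei free within 09:00–17:00: 09:15–10:30, 12:15–12:45.
Beatriz ∩ Wei: 09:15–10:15.
Beatriz ∩ Wei ∩ Anders: 09:15–10:15.
Beatriz ∩ Wei ∩ Anders ∩ Diego: 10:00–10:15.
Restricted to 10:00–16:00: 10:00–10:15.
Windows ≥ 15 min: 10:00–10:15.
That's 1 window.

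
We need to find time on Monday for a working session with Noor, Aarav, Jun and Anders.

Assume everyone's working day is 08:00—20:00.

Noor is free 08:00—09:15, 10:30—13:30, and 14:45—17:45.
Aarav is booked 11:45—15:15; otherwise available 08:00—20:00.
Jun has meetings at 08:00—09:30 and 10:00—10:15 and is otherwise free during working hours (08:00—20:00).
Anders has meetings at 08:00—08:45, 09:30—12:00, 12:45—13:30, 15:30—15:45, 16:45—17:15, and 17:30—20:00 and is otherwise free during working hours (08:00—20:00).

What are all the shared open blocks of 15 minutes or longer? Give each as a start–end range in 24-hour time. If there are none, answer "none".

Aarav free within 08:00–20:00: 08:00–11:45, 15:15–20:00.
Jun free within 08:00–20:00: 09:30–10:00, 10:15–20:00.
Anders free within 08:00–20:00: 08:45–09:30, 12:00–12:45, 13:30–15:30, 15:45–16:45, 17:15–17:30.
Noor ∩ Aarav: 08:00–09:15, 10:30–11:45, 15:15–17:45.
Noor ∩ Aarav ∩ Jun: 10:30–11:45, 15:15–17:45.
Noor ∩ Aarav ∩ Jun ∩ Anders: 15:15–15:30, 15:45–16:45, 17:15–17:30.
Windows ≥ 15 min: 15:15–15:30, 15:45–16:45, 17:15–17:30.

15:15–15:30, 15:45–16:45, 17:15–17:30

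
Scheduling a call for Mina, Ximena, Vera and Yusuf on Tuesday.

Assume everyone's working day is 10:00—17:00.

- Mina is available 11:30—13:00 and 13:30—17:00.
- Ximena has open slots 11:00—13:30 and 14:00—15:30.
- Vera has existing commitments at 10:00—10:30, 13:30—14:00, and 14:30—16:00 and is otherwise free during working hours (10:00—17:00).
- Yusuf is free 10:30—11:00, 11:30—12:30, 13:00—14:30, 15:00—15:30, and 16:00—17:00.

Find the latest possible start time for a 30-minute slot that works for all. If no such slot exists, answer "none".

Vera free within 10:00–17:00: 10:30–13:30, 14:00–14:30, 16:00–17:00.
Mina ∩ Ximena: 11:30–13:00, 14:00–15:30.
Mina ∩ Ximena ∩ Vera: 11:30–13:00, 14:00–14:30.
Mina ∩ Ximena ∩ Vera ∩ Yusuf: 11:30–12:30, 14:00–14:30.
Windows ≥ 30 min: 11:30–12:30, 14:00–14:30.
Latest start in the last window 14:00–14:30 is 14:30 − 30 min = 14:00.

14:00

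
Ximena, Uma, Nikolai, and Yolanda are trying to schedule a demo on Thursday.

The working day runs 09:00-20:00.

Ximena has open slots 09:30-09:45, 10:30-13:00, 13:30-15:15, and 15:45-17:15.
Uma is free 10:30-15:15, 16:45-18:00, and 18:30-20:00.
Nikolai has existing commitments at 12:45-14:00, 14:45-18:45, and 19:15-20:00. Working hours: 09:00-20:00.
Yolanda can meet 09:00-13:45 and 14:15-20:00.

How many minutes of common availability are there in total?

165 minutes

Nikolai free within 09:00–20:00: 09:00–12:45, 14:00–14:45, 18:45–19:15.
Ximena ∩ Uma: 10:30–13:00, 13:30–15:15, 16:45–17:15.
Ximena ∩ Uma ∩ Nikolai: 10:30–12:45, 14:00–14:45.
Ximena ∩ Uma ∩ Nikolai ∩ Yolanda: 10:30–12:45, 14:15–14:45.
Total common minutes: 135 + 30 = 165.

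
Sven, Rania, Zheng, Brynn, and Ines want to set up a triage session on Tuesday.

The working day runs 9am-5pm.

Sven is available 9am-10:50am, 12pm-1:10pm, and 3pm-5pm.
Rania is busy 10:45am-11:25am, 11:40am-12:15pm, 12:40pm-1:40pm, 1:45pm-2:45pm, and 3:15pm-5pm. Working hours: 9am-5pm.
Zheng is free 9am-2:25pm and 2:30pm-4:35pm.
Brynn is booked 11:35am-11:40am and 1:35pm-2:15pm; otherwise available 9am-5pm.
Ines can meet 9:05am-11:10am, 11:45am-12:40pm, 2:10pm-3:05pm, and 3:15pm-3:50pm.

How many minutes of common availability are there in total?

Rania free within 09:00–17:00: 09:00–10:45, 11:25–11:40, 12:15–12:40, 13:40–13:45, 14:45–15:15.
Brynn free within 09:00–17:00: 09:00–11:35, 11:40–13:35, 14:15–17:00.
Sven ∩ Rania: 09:00–10:45, 12:15–12:40, 15:00–15:15.
Sven ∩ Rania ∩ Zheng: 09:00–10:45, 12:15–12:40, 15:00–15:15.
Sven ∩ Rania ∩ Zheng ∩ Brynn: 09:00–10:45, 12:15–12:40, 15:00–15:15.
Sven ∩ Rania ∩ Zheng ∩ Brynn ∩ Ines: 09:05–10:45, 12:15–12:40, 15:00–15:05.
Total common minutes: 100 + 25 + 5 = 130.

130 minutes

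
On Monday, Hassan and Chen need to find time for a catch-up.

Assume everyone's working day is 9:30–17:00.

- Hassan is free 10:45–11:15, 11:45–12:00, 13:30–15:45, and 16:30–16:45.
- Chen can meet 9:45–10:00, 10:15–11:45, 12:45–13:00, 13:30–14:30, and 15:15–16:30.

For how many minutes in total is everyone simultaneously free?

Hassan ∩ Chen: 10:45–11:15, 13:30–14:30, 15:15–15:45.
Total common minutes: 30 + 60 + 30 = 120.

120 minutes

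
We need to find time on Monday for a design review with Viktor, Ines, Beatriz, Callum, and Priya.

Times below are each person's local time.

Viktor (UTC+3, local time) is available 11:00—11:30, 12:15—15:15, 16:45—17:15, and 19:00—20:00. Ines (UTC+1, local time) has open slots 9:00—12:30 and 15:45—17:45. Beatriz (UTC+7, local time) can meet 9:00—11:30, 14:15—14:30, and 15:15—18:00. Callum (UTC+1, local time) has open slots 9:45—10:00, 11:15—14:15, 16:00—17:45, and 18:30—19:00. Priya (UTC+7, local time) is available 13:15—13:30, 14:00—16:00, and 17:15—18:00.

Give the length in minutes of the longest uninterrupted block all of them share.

45 minutes

Viktor → UTC: 08:00–08:30, 09:15–12:15, 13:45–14:15, 16:00–17:00.
Ines → UTC: 08:00–11:30, 14:45–16:45.
Beatriz → UTC: 02:00–04:30, 07:15–07:30, 08:15–11:00.
Callum → UTC: 08:45–09:00, 10:15–13:15, 15:00–16:45, 17:30–18:00.
Priya → UTC: 06:15–06:30, 07:00–09:00, 10:15–11:00.
Viktor ∩ Ines: 08:00–08:30, 09:15–11:30, 16:00–16:45.
Viktor ∩ Ines ∩ Beatriz: 08:15–08:30, 09:15–11:00.
Viktor ∩ Ines ∩ Beatriz ∩ Callum: 10:15–11:00.
Viktor ∩ Ines ∩ Beatriz ∩ Callum ∩ Priya: 10:15–11:00.
Single common window of 45 minutes.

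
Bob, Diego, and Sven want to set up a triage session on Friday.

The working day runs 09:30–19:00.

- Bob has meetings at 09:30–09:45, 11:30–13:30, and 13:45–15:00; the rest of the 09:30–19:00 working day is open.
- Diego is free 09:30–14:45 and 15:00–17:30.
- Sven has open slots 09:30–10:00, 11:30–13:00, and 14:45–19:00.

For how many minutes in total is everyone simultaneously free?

Bob free within 09:30–19:00: 09:45–11:30, 13:30–13:45, 15:00–19:00.
Bob ∩ Diego: 09:45–11:30, 13:30–13:45, 15:00–17:30.
Bob ∩ Diego ∩ Sven: 09:45–10:00, 15:00–17:30.
Total common minutes: 15 + 150 = 165.

165 minutes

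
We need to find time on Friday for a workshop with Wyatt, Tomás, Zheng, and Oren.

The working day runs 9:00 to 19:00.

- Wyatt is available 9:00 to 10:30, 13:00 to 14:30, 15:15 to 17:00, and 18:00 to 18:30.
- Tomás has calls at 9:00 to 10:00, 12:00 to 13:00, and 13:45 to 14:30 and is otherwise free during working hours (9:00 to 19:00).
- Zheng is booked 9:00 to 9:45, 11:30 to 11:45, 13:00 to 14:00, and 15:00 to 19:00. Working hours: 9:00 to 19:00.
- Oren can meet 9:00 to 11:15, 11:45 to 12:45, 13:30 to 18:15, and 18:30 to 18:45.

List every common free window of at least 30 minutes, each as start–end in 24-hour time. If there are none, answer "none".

Tomás free within 09:00–19:00: 10:00–12:00, 13:00–13:45, 14:30–19:00.
Zheng free within 09:00–19:00: 09:45–11:30, 11:45–13:00, 14:00–15:00.
Wyatt ∩ Tomás: 10:00–10:30, 13:00–13:45, 15:15–17:00, 18:00–18:30.
Wyatt ∩ Tomás ∩ Zheng: 10:00–10:30.
Wyatt ∩ Tomás ∩ Zheng ∩ Oren: 10:00–10:30.
Windows ≥ 30 min: 10:00–10:30.

10:00–10:30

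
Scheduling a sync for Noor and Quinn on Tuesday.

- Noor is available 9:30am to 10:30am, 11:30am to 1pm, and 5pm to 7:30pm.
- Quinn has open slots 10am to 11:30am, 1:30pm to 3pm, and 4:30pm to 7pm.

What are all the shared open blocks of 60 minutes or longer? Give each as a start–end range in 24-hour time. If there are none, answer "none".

17:00–19:00

Noor ∩ Quinn: 10:00–10:30, 17:00–19:00.
Windows ≥ 60 min: 17:00–19:00.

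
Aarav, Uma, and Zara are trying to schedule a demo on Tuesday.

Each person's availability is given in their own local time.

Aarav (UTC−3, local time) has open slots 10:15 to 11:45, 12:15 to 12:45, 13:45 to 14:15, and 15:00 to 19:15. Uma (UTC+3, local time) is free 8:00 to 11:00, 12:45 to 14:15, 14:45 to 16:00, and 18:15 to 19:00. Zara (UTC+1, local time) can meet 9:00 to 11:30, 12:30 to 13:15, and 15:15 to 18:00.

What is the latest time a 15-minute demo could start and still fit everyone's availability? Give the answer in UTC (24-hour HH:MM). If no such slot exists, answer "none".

Aarav → UTC: 13:15–14:45, 15:15–15:45, 16:45–17:15, 18:00–22:15.
Uma → UTC: 05:00–08:00, 09:45–11:15, 11:45–13:00, 15:15–16:00.
Zara → UTC: 08:00–10:30, 11:30–12:15, 14:15–17:00.
Aarav ∩ Uma: 15:15–15:45.
Aarav ∩ Uma ∩ Zara: 15:15–15:45.
Windows ≥ 15 min: 15:15–15:45.
Latest start in the last window 15:15–15:45 is 15:45 − 15 min = 15:30.

15:30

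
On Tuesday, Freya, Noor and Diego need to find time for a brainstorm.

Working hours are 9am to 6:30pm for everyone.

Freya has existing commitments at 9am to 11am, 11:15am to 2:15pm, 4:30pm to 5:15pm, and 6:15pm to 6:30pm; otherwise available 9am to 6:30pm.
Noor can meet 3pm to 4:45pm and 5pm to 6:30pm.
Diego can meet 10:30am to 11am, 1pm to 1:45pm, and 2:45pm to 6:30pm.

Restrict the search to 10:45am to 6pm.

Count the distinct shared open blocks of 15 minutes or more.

Freya free within 09:00–18:30: 11:00–11:15, 14:15–16:30, 17:15–18:15.
Freya ∩ Noor: 15:00–16:30, 17:15–18:15.
Freya ∩ Noor ∩ Diego: 15:00–16:30, 17:15–18:15.
Restricted to 10:45–18:00: 15:00–16:30, 17:15–18:00.
Windows ≥ 15 min: 15:00–16:30, 17:15–18:00.
That's 2 windows.

2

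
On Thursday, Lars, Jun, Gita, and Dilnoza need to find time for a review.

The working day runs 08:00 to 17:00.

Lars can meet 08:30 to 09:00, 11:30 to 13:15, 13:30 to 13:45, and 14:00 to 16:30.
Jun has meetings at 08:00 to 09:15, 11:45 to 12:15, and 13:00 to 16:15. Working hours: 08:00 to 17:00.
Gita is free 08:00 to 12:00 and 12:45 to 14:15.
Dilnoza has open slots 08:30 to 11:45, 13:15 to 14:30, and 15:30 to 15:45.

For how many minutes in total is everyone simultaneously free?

Jun free within 08:00–17:00: 09:15–11:45, 12:15–13:00, 16:15–17:00.
Lars ∩ Jun: 11:30–11:45, 12:15–13:00, 16:15–16:30.
Lars ∩ Jun ∩ Gita: 11:30–11:45, 12:45–13:00.
Lars ∩ Jun ∩ Gita ∩ Dilnoza: 11:30–11:45.
Total common minutes: 15.

15 minutes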